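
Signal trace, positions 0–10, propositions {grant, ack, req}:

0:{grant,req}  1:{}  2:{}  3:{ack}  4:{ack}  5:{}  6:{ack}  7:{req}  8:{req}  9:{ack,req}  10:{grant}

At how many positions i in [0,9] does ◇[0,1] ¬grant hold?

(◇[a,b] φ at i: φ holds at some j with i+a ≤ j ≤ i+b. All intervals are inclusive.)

10

Evaluate at each i in [0,9]:
  i=0: ✓ (witness j=1)
  i=1: ✓ (witness j=1)
  i=2: ✓ (witness j=2)
  i=3: ✓ (witness j=3)
  i=4: ✓ (witness j=4)
  i=5: ✓ (witness j=5)
  i=6: ✓ (witness j=6)
  i=7: ✓ (witness j=7)
  i=8: ✓ (witness j=8)
  i=9: ✓ (witness j=9)
Positions where it holds: {0, 1, 2, 3, 4, 5, 6, 7, 8, 9} → 10.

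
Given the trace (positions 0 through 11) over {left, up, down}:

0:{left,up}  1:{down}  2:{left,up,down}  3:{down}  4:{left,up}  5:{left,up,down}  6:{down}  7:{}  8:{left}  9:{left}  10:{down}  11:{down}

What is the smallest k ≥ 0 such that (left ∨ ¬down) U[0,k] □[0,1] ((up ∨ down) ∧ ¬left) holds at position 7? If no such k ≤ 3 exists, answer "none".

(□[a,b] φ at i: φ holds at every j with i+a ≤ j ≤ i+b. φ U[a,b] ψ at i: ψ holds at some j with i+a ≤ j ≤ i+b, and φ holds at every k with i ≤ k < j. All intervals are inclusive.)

Need earliest j ≥ 7 with □[0,1] ((up ∨ down) ∧ ¬left), and (left ∨ ¬down) at every k in [7,j-1].
  j=7: rhs fails.
  j=8: rhs fails.
  j=9: rhs fails.
  j=10: rhs holds; lhs holds on [7,9]. k = 3.

3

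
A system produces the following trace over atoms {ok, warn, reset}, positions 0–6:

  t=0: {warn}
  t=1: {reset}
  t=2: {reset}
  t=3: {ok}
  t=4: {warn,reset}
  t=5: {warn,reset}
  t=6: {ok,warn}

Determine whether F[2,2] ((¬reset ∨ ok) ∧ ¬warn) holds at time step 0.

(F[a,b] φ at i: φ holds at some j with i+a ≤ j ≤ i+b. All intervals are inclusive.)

False

Check ((¬reset ∨ ok) ∧ ¬warn) at each j in [2,2]:
  j=2: false
No position in the window satisfies it → formula fails.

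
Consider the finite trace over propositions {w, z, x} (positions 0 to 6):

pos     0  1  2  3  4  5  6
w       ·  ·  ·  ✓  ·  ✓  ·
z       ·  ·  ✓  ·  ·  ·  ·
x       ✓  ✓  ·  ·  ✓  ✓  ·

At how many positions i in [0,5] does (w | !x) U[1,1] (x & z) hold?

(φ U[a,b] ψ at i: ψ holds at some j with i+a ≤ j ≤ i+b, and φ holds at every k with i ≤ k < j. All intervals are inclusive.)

Evaluate at each i in [0,5]:
  i=0: ✗ (no rhs in [1,1])
  i=1: ✗ (no rhs in [2,2])
  i=2: ✗ (no rhs in [3,3])
  i=3: ✗ (no rhs in [4,4])
  i=4: ✗ (no rhs in [5,5])
  i=5: ✗ (no rhs in [6,6])
Positions where it holds: {} → 0.

0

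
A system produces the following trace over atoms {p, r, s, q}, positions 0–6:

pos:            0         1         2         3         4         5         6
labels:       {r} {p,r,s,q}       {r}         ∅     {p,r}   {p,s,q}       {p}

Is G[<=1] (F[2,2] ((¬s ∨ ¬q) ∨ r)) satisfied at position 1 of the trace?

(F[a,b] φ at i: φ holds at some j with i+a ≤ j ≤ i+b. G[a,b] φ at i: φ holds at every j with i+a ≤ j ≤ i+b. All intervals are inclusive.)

Check F[2,2] ((¬s ∨ ¬q) ∨ r) at every j in [1,2]:
  j=1: holds (witness at 3)
  j=2: holds (witness at 4)
All positions satisfy it → formula holds.

Holds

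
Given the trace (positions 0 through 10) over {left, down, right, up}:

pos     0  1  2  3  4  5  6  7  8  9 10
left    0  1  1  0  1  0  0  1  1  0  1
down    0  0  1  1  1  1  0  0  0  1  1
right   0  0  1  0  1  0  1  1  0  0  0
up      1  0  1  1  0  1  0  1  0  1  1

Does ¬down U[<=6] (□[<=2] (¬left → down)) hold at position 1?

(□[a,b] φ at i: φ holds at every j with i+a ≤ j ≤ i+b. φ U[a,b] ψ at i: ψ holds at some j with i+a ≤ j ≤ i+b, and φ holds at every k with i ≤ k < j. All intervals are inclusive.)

Need some j in [1,7] with □[<=2] (¬left → down), and ¬down at every k in [1,j-1].
  j=1: □[<=2] (¬left → down) holds; no prefix to check → satisfied.

Holds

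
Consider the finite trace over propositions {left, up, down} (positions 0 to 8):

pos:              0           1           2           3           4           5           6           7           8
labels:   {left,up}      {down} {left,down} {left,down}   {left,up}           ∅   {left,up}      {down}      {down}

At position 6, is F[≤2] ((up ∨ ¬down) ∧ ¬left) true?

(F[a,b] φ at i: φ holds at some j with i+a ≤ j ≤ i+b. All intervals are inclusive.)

Check ((up ∨ ¬down) ∧ ¬left) at each j in [6,8]:
  j=6: false
  j=7: false
  j=8: false
No position in the window satisfies it → formula fails.

No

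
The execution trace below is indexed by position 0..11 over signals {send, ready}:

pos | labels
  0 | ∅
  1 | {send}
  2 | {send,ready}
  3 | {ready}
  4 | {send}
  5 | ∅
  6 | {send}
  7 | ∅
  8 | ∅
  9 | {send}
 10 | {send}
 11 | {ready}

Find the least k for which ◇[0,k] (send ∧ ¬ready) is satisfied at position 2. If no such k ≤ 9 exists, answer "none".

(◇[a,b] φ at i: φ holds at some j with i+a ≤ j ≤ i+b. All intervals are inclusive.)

2

Scan j = 2,3,… for (send ∧ ¬ready):
  j=2: fails
  j=3: fails
  j=4: holds
First hit at j=4, so smallest k = 4-2 = 2.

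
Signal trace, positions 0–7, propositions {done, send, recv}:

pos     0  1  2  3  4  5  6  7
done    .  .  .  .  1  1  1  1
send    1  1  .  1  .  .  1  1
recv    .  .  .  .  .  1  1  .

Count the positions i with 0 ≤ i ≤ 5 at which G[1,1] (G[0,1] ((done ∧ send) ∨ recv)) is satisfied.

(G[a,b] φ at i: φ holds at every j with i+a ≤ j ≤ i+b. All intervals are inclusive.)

Evaluate at each i in [0,5]:
  i=0: ✗ (fails at j=1)
  i=1: ✗ (fails at j=2)
  i=2: ✗ (fails at j=3)
  i=3: ✗ (fails at j=4)
  i=4: ✓ (all of [5,5])
  i=5: ✓ (all of [6,6])
Positions where it holds: {4, 5} → 2.

2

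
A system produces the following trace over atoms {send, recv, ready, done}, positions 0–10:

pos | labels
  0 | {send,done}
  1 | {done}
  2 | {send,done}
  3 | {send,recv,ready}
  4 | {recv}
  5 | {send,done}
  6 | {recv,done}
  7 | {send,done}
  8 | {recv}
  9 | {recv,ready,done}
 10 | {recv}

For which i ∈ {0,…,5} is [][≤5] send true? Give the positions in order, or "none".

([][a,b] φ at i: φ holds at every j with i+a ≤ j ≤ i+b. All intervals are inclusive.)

Evaluate at each i in [0,5]:
  i=0: ✗ (fails at j=1)
  i=1: ✗ (fails at j=1)
  i=2: ✗ (fails at j=4)
  i=3: ✗ (fails at j=4)
  i=4: ✗ (fails at j=4)
  i=5: ✗ (fails at j=6)

none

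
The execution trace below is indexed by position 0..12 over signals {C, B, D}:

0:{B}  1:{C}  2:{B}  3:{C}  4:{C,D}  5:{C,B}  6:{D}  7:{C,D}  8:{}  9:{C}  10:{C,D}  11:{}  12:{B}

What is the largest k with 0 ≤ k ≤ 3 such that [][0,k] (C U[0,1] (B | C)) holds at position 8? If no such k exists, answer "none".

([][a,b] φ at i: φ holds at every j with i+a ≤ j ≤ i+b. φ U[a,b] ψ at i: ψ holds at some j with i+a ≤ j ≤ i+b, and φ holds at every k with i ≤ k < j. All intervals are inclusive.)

(C U[0,1] (B | C)) must hold from j=8 onward; find where it first fails.
  j=8: fails → no k works.

none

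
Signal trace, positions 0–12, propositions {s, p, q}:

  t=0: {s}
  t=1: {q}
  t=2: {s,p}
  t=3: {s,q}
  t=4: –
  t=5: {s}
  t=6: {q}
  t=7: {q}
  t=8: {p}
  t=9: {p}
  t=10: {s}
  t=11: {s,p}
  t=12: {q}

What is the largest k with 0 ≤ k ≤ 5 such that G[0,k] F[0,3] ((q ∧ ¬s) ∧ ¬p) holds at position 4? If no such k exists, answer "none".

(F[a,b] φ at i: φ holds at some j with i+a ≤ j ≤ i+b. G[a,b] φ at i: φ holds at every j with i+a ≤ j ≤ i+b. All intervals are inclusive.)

3

F[0,3] ((q ∧ ¬s) ∧ ¬p) must hold from j=4 onward; find where it first fails.
  j=4: holds
  j=5: holds
  j=6: holds
  j=7: holds
  j=8: fails
Holds on [4,7], so largest k = 3.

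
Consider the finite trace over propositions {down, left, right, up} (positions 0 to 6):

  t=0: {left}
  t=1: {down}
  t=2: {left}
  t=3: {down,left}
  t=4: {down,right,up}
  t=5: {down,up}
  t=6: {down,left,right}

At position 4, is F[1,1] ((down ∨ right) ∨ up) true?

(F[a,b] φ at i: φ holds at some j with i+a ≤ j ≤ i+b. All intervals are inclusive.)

Holds

Check ((down ∨ right) ∨ up) at each j in [5,5]:
  j=5: true
Found at j=5 → formula holds.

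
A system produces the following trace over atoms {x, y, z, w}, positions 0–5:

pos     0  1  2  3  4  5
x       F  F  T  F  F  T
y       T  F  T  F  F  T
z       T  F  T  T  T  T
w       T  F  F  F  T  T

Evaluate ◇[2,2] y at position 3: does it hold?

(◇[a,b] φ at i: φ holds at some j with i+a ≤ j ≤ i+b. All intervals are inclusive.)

Check y at each j in [5,5]:
  j=5: true
Found at j=5 → formula holds.

Holds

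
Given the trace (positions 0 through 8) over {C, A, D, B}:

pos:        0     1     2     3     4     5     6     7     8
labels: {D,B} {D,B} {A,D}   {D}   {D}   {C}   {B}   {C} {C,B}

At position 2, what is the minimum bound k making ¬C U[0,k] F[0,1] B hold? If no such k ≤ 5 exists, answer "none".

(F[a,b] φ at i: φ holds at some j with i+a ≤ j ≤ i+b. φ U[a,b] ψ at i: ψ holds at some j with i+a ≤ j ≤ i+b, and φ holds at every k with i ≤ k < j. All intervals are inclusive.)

Need earliest j ≥ 2 with F[0,1] B, and ¬C at every k in [2,j-1].
  j=2: rhs fails.
  j=3: rhs fails.
  j=4: rhs fails.
  j=5: rhs holds; lhs holds on [2,4]. k = 3.

3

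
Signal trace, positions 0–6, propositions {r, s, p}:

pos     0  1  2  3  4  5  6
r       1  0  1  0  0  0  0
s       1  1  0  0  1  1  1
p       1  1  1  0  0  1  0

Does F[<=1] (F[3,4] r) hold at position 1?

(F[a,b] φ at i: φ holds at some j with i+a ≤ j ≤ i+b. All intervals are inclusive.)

No

Check F[3,4] r at each j in [1,2]:
  j=1: fails (none in [4,5])
  j=2: fails (none in [5,6])
No position in the window satisfies it → formula fails.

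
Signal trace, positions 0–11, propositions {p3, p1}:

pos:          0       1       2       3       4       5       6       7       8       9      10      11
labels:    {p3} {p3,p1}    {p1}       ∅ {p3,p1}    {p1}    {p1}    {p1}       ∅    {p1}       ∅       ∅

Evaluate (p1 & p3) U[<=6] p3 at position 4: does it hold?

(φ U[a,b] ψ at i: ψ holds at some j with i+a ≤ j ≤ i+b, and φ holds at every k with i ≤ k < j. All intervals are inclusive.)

Need some j in [4,10] with p3, and (p1 & p3) at every k in [4,j-1].
  j=4: p3 holds; no prefix to check → satisfied.

Yes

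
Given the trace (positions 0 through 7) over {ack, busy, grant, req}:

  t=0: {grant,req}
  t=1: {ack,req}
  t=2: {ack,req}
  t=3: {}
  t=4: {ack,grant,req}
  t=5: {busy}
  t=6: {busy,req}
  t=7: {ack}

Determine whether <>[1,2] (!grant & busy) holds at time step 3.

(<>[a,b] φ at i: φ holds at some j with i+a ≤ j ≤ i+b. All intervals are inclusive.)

Holds

Check (!grant & busy) at each j in [4,5]:
  j=4: false
  j=5: true
Found at j=5 → formula holds.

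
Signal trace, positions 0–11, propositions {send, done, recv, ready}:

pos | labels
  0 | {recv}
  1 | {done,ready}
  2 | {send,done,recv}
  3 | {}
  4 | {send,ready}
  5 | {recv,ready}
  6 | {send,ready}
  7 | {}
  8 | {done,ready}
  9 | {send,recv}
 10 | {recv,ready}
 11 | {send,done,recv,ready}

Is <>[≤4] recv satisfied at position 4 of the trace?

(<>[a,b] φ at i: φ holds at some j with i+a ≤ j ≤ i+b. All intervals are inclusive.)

True

Check recv at each j in [4,8]:
  j=4: false
  j=5: true
  j=6: false
  j=7: false
  j=8: false
Found at j=5 → formula holds.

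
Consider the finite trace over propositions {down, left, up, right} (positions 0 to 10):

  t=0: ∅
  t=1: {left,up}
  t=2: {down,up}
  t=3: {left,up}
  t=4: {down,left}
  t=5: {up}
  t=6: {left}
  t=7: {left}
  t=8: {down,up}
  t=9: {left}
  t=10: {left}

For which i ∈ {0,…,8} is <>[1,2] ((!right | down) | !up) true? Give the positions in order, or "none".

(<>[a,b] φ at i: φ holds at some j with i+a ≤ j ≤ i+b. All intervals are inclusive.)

0, 1, 2, 3, 4, 5, 6, 7, 8

Evaluate at each i in [0,8]:
  i=0: ✓ (witness j=1)
  i=1: ✓ (witness j=2)
  i=2: ✓ (witness j=3)
  i=3: ✓ (witness j=4)
  i=4: ✓ (witness j=5)
  i=5: ✓ (witness j=6)
  i=6: ✓ (witness j=7)
  i=7: ✓ (witness j=8)
  i=8: ✓ (witness j=9)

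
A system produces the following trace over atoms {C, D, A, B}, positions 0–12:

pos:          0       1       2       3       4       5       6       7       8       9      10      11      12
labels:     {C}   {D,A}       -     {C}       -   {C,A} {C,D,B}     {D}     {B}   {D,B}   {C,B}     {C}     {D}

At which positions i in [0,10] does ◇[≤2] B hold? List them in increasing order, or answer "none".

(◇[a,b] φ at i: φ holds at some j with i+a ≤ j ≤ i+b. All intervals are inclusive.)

4, 5, 6, 7, 8, 9, 10

Evaluate at each i in [0,10]:
  i=0: ✗ (none in [0,2])
  i=1: ✗ (none in [1,3])
  i=2: ✗ (none in [2,4])
  i=3: ✗ (none in [3,5])
  i=4: ✓ (witness j=6)
  i=5: ✓ (witness j=6)
  i=6: ✓ (witness j=6)
  i=7: ✓ (witness j=8)
  i=8: ✓ (witness j=8)
  i=9: ✓ (witness j=9)
  i=10: ✓ (witness j=10)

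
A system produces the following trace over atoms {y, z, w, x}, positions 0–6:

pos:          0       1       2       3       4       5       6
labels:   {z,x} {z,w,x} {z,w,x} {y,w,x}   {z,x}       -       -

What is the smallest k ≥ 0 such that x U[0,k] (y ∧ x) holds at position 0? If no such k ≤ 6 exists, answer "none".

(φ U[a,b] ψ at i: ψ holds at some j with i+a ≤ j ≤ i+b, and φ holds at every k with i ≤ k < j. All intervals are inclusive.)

Need earliest j ≥ 0 with (y ∧ x), and x at every k in [0,j-1].
  j=0: rhs fails.
  j=1: rhs fails.
  j=2: rhs fails.
  j=3: rhs holds; lhs holds on [0,2]. k = 3.

3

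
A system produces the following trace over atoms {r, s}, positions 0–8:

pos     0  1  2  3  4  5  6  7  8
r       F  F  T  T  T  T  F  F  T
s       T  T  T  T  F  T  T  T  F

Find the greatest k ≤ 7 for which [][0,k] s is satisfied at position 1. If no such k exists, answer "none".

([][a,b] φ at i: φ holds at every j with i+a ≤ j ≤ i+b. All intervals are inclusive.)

s must hold from j=1 onward; find where it first fails.
  j=1: holds
  j=2: holds
  j=3: holds
  j=4: fails
Holds on [1,3], so largest k = 2.

2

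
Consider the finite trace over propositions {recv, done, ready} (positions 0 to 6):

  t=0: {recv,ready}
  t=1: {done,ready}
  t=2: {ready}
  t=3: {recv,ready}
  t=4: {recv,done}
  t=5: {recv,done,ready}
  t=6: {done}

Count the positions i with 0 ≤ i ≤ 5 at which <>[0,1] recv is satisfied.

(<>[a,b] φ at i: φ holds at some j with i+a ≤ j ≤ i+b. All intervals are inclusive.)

5

Evaluate at each i in [0,5]:
  i=0: ✓ (witness j=0)
  i=1: ✗ (none in [1,2])
  i=2: ✓ (witness j=3)
  i=3: ✓ (witness j=3)
  i=4: ✓ (witness j=4)
  i=5: ✓ (witness j=5)
Positions where it holds: {0, 2, 3, 4, 5} → 5.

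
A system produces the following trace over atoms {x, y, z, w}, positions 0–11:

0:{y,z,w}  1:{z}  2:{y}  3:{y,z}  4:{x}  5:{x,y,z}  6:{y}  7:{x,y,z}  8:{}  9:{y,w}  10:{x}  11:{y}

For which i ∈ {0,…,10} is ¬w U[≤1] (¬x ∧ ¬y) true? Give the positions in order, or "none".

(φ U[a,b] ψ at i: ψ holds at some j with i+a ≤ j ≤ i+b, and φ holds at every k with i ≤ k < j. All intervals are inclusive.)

1, 7, 8

Evaluate at each i in [0,10]:
  i=0: ✗ (lhs fails at k=0 before rhs at j=1)
  i=1: ✓ (rhs at j=1)
  i=2: ✗ (no rhs in [2,3])
  i=3: ✗ (no rhs in [3,4])
  i=4: ✗ (no rhs in [4,5])
  i=5: ✗ (no rhs in [5,6])
  i=6: ✗ (no rhs in [6,7])
  i=7: ✓ (rhs at j=8; lhs holds on [7,7])
  i=8: ✓ (rhs at j=8)
  i=9: ✗ (no rhs in [9,10])
  i=10: ✗ (no rhs in [10,11])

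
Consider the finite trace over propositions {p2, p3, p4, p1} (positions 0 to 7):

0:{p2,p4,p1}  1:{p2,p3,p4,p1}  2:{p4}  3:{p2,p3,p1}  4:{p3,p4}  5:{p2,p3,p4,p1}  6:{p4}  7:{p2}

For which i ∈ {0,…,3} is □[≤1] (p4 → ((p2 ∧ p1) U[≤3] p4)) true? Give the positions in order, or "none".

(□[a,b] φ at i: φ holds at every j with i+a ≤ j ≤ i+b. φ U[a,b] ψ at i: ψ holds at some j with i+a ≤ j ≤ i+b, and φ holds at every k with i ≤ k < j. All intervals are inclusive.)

Evaluate at each i in [0,3]:
  i=0: ✓ (all of [0,1])
  i=1: ✓ (all of [1,2])
  i=2: ✓ (all of [2,3])
  i=3: ✓ (all of [3,4])

0, 1, 2, 3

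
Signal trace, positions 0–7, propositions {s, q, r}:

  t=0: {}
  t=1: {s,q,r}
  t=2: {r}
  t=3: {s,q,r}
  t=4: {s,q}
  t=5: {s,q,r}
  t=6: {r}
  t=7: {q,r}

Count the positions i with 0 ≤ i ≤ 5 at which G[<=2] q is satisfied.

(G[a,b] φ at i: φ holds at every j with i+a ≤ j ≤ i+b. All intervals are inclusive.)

Evaluate at each i in [0,5]:
  i=0: ✗ (fails at j=0)
  i=1: ✗ (fails at j=2)
  i=2: ✗ (fails at j=2)
  i=3: ✓ (all of [3,5])
  i=4: ✗ (fails at j=6)
  i=5: ✗ (fails at j=6)
Positions where it holds: {3} → 1.

1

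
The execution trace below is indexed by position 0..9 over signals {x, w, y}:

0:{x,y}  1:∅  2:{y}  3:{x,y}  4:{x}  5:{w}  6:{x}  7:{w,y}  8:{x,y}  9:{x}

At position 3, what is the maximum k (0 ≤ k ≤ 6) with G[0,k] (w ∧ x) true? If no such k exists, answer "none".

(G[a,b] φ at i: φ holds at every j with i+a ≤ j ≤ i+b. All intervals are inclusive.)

none

(w ∧ x) must hold from j=3 onward; find where it first fails.
  j=3: fails → no k works.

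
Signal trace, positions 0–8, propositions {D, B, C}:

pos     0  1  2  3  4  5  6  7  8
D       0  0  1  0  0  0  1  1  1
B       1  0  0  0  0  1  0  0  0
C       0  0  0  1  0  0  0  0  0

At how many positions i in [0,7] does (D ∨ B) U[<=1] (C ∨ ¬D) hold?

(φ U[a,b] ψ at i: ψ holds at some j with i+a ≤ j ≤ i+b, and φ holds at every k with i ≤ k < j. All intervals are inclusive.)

Evaluate at each i in [0,7]:
  i=0: ✓ (rhs at j=0)
  i=1: ✓ (rhs at j=1)
  i=2: ✓ (rhs at j=3; lhs holds on [2,2])
  i=3: ✓ (rhs at j=3)
  i=4: ✓ (rhs at j=4)
  i=5: ✓ (rhs at j=5)
  i=6: ✗ (no rhs in [6,7])
  i=7: ✗ (no rhs in [7,8])
Positions where it holds: {0, 1, 2, 3, 4, 5} → 6.

6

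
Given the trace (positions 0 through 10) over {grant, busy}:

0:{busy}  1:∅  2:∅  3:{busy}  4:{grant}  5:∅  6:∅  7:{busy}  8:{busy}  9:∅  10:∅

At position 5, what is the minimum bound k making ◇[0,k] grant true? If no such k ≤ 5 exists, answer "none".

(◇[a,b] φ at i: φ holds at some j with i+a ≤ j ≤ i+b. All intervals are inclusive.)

Scan j = 5,6,… for grant:
  j=5: fails
  j=6: fails
  j=7: fails
  j=8: fails
  j=9: fails
  j=10: fails
No j in [5,10] satisfies it → none.

none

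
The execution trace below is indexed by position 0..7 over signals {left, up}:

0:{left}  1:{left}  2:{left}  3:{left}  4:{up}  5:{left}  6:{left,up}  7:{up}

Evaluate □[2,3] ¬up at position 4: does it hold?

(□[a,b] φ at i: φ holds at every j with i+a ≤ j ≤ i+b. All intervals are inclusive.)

False

Check ¬up at every j in [6,7]:
  j=6: false
  j=7: false
Fails at j=6 → formula fails.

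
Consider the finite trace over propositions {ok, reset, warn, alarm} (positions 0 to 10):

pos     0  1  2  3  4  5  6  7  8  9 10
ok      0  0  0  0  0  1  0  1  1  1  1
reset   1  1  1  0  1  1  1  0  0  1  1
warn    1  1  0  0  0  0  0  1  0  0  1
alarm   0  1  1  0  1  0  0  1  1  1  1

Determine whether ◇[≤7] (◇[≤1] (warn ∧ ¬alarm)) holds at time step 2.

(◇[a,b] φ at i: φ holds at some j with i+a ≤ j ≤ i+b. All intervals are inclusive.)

False

Check ◇[≤1] (warn ∧ ¬alarm) at each j in [2,9]:
  j=2: fails (none in [2,3])
  j=3: fails (none in [3,4])
  j=4: fails (none in [4,5])
  j=5: fails (none in [5,6])
  j=6: fails (none in [6,7])
  j=7: fails (none in [7,8])
  j=8: fails (none in [8,9])
  j=9: fails (none in [9,10])
No position in the window satisfies it → formula fails.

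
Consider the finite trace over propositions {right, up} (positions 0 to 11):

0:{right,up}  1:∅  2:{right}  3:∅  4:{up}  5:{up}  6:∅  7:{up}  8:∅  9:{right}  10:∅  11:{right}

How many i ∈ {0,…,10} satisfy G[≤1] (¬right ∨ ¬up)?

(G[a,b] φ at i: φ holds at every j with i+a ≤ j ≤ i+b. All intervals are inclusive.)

10

Evaluate at each i in [0,10]:
  i=0: ✗ (fails at j=0)
  i=1: ✓ (all of [1,2])
  i=2: ✓ (all of [2,3])
  i=3: ✓ (all of [3,4])
  i=4: ✓ (all of [4,5])
  i=5: ✓ (all of [5,6])
  i=6: ✓ (all of [6,7])
  i=7: ✓ (all of [7,8])
  i=8: ✓ (all of [8,9])
  i=9: ✓ (all of [9,10])
  i=10: ✓ (all of [10,11])
Positions where it holds: {1, 2, 3, 4, 5, 6, 7, 8, 9, 10} → 10.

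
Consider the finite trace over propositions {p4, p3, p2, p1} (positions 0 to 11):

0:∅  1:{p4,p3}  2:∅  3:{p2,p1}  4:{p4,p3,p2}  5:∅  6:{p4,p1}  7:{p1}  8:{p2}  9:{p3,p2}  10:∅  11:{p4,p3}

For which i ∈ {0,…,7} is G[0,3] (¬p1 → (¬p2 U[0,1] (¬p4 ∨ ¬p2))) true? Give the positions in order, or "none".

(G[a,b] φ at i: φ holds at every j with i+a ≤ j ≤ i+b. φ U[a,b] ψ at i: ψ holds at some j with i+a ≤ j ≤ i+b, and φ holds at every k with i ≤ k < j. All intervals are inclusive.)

Evaluate at each i in [0,7]:
  i=0: ✓ (all of [0,3])
  i=1: ✗ (fails at j=4)
  i=2: ✗ (fails at j=4)
  i=3: ✗ (fails at j=4)
  i=4: ✗ (fails at j=4)
  i=5: ✓ (all of [5,8])
  i=6: ✓ (all of [6,9])
  i=7: ✓ (all of [7,10])

0, 5, 6, 7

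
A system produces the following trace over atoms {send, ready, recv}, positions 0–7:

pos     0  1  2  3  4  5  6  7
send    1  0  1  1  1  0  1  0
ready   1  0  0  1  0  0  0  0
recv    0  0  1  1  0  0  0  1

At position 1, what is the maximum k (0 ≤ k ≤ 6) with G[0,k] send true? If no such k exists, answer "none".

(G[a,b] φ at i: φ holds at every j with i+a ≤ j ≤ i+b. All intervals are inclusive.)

send must hold from j=1 onward; find where it first fails.
  j=1: fails → no k works.

none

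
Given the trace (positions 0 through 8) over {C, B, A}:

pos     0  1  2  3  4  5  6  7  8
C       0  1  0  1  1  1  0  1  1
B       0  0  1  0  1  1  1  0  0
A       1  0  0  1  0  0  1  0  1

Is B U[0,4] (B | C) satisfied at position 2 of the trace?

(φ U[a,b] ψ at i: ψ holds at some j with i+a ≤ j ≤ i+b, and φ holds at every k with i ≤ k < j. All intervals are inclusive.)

Need some j in [2,6] with (B | C), and B at every k in [2,j-1].
  j=2: (B | C) holds; no prefix to check → satisfied.

Yes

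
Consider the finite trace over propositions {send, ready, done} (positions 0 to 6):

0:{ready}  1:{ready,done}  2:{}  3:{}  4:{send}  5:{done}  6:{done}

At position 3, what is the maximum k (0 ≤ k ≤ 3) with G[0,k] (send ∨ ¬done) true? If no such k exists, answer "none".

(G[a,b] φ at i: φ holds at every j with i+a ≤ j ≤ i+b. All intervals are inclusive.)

1

(send ∨ ¬done) must hold from j=3 onward; find where it first fails.
  j=3: holds
  j=4: holds
  j=5: fails
Holds on [3,4], so largest k = 1.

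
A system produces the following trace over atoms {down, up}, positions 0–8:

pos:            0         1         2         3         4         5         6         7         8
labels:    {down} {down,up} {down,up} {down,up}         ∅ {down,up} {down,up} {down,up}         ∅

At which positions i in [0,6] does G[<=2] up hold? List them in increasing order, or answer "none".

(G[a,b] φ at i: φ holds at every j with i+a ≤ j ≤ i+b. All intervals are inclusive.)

1, 5

Evaluate at each i in [0,6]:
  i=0: ✗ (fails at j=0)
  i=1: ✓ (all of [1,3])
  i=2: ✗ (fails at j=4)
  i=3: ✗ (fails at j=4)
  i=4: ✗ (fails at j=4)
  i=5: ✓ (all of [5,7])
  i=6: ✗ (fails at j=8)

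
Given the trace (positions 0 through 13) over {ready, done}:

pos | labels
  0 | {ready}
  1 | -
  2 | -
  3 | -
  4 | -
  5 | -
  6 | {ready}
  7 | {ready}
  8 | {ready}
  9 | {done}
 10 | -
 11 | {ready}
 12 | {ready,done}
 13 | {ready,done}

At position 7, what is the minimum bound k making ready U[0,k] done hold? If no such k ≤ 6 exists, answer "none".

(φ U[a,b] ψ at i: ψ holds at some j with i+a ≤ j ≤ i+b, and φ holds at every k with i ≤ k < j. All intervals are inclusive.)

Need earliest j ≥ 7 with done, and ready at every k in [7,j-1].
  j=7: rhs fails.
  j=8: rhs fails.
  j=9: rhs holds; lhs holds on [7,8]. k = 2.

2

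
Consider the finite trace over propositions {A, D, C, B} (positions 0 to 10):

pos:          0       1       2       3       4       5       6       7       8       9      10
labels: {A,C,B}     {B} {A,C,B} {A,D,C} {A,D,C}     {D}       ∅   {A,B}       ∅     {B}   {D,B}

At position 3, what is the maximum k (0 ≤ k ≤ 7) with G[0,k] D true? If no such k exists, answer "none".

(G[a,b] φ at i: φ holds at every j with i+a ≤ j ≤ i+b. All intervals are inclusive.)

D must hold from j=3 onward; find where it first fails.
  j=3: holds
  j=4: holds
  j=5: holds
  j=6: fails
Holds on [3,5], so largest k = 2.

2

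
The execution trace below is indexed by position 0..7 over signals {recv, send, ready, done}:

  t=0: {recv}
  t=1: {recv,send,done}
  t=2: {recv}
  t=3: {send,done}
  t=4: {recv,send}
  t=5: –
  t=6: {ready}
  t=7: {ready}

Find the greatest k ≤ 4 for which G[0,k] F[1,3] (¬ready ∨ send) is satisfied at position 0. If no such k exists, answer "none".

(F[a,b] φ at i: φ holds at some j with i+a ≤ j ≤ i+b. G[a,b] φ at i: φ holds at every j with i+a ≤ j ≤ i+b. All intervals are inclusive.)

4

F[1,3] (¬ready ∨ send) must hold from j=0 onward; find where it first fails.
  j=0: holds
  j=1: holds
  j=2: holds
  j=3: holds
  j=4: holds
Holds through j=4; largest k = 4.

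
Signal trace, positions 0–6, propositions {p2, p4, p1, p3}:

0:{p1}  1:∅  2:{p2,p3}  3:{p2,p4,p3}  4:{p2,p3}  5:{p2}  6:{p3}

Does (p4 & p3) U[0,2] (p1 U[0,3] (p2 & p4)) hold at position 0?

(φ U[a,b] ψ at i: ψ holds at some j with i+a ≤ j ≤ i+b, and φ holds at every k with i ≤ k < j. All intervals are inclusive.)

Need some j in [0,2] with (p1 U[0,3] (p2 & p4)), and (p4 & p3) at every k in [0,j-1].
  j=0: (p1 U[0,3] (p2 & p4)) — fails.
  j=1: (p1 U[0,3] (p2 & p4)) — fails.
  j=2: (p1 U[0,3] (p2 & p4)) — fails.
No j in the window works → until fails.

No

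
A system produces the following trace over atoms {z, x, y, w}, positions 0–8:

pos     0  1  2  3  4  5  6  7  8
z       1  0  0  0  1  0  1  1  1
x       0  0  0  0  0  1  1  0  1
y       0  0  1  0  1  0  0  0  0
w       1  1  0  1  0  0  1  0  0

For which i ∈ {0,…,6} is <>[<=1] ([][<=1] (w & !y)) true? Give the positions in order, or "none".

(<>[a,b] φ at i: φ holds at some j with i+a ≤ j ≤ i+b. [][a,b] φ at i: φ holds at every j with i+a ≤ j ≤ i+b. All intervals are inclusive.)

Evaluate at each i in [0,6]:
  i=0: ✓ (witness j=0)
  i=1: ✗ (none in [1,2])
  i=2: ✗ (none in [2,3])
  i=3: ✗ (none in [3,4])
  i=4: ✗ (none in [4,5])
  i=5: ✗ (none in [5,6])
  i=6: ✗ (none in [6,7])

0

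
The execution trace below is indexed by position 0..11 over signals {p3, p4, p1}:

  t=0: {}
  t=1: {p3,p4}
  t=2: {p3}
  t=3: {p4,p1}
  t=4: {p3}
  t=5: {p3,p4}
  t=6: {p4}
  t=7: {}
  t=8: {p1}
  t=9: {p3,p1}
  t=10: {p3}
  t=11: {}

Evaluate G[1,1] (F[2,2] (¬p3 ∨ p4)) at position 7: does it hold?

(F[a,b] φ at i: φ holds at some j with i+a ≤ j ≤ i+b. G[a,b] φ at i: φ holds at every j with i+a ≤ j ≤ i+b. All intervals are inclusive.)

Check F[2,2] (¬p3 ∨ p4) at every j in [8,8]:
  j=8: fails (none in [10,10])
Fails at j=8 → formula fails.

Does not hold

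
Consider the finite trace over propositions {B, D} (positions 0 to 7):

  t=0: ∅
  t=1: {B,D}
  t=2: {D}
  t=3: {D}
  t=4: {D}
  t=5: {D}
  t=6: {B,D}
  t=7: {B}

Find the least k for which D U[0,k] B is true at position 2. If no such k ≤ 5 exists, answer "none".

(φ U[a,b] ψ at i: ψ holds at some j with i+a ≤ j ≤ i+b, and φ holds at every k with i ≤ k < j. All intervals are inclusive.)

Need earliest j ≥ 2 with B, and D at every k in [2,j-1].
  j=2: rhs fails.
  j=3: rhs fails.
  j=4: rhs fails.
  j=5: rhs fails.
  j=6: rhs holds; lhs holds on [2,5]. k = 4.

4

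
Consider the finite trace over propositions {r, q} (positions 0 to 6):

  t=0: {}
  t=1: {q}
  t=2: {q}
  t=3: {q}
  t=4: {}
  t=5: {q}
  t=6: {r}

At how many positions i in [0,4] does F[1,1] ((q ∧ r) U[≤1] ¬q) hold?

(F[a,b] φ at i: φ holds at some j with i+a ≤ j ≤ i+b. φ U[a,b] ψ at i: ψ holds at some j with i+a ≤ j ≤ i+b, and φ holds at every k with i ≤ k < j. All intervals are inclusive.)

Evaluate at each i in [0,4]:
  i=0: ✗ (none in [1,1])
  i=1: ✗ (none in [2,2])
  i=2: ✗ (none in [3,3])
  i=3: ✓ (witness j=4)
  i=4: ✗ (none in [5,5])
Positions where it holds: {3} → 1.

1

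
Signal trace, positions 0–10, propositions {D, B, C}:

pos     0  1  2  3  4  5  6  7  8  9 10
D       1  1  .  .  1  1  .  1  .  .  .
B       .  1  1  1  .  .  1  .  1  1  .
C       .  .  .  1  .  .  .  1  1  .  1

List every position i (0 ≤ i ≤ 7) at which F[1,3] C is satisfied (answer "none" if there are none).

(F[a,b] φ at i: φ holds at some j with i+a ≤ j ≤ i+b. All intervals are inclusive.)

Evaluate at each i in [0,7]:
  i=0: ✓ (witness j=3)
  i=1: ✓ (witness j=3)
  i=2: ✓ (witness j=3)
  i=3: ✗ (none in [4,6])
  i=4: ✓ (witness j=7)
  i=5: ✓ (witness j=7)
  i=6: ✓ (witness j=7)
  i=7: ✓ (witness j=8)

0, 1, 2, 4, 5, 6, 7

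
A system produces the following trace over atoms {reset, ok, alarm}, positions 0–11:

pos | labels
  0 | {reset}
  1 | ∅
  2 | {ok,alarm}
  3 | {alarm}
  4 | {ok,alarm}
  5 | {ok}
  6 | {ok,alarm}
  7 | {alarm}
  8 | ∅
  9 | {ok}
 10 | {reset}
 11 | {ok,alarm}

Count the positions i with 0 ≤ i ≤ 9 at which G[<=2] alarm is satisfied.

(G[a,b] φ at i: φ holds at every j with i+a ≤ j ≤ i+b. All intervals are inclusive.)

1

Evaluate at each i in [0,9]:
  i=0: ✗ (fails at j=0)
  i=1: ✗ (fails at j=1)
  i=2: ✓ (all of [2,4])
  i=3: ✗ (fails at j=5)
  i=4: ✗ (fails at j=5)
  i=5: ✗ (fails at j=5)
  i=6: ✗ (fails at j=8)
  i=7: ✗ (fails at j=8)
  i=8: ✗ (fails at j=8)
  i=9: ✗ (fails at j=9)
Positions where it holds: {2} → 1.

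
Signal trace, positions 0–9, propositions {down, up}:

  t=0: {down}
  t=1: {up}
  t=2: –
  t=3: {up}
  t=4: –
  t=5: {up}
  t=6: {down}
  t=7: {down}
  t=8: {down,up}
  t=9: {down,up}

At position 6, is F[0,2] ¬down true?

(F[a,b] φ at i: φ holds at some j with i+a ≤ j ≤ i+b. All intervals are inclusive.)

Does not hold

Check ¬down at each j in [6,8]:
  j=6: false
  j=7: false
  j=8: false
No position in the window satisfies it → formula fails.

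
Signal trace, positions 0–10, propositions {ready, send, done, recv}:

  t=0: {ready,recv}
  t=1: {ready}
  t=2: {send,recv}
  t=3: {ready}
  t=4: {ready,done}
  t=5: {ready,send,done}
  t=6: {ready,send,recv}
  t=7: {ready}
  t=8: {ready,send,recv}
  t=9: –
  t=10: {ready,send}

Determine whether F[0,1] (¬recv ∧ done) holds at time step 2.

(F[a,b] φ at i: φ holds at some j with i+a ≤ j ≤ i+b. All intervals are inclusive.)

False

Check (¬recv ∧ done) at each j in [2,3]:
  j=2: false
  j=3: false
No position in the window satisfies it → formula fails.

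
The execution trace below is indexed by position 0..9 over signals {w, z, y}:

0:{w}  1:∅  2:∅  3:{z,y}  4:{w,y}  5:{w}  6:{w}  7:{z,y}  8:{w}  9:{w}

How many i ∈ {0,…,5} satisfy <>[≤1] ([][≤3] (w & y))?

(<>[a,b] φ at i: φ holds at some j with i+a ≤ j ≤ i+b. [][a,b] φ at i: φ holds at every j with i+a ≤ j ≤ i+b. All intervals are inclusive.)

0

Evaluate at each i in [0,5]:
  i=0: ✗ (none in [0,1])
  i=1: ✗ (none in [1,2])
  i=2: ✗ (none in [2,3])
  i=3: ✗ (none in [3,4])
  i=4: ✗ (none in [4,5])
  i=5: ✗ (none in [5,6])
Positions where it holds: {} → 0.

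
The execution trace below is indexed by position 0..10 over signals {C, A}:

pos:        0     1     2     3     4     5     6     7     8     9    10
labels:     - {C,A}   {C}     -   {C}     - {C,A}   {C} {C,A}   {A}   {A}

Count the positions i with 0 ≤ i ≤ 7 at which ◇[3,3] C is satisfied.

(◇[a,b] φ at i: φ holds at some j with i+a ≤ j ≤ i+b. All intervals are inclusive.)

4

Evaluate at each i in [0,7]:
  i=0: ✗ (none in [3,3])
  i=1: ✓ (witness j=4)
  i=2: ✗ (none in [5,5])
  i=3: ✓ (witness j=6)
  i=4: ✓ (witness j=7)
  i=5: ✓ (witness j=8)
  i=6: ✗ (none in [9,9])
  i=7: ✗ (none in [10,10])
Positions where it holds: {1, 3, 4, 5} → 4.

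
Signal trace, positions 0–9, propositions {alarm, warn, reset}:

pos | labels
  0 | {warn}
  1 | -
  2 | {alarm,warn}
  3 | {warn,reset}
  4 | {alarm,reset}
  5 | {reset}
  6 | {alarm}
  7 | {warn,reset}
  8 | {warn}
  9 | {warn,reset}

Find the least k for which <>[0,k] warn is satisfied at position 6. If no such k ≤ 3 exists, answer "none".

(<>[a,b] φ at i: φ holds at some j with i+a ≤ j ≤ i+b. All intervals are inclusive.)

Scan j = 6,7,… for warn:
  j=6: fails
  j=7: holds
First hit at j=7, so smallest k = 7-6 = 1.

1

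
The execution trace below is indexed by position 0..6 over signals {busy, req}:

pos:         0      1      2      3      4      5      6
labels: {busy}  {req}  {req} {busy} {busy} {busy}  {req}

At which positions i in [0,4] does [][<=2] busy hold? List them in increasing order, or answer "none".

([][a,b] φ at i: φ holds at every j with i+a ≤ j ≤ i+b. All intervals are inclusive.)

Evaluate at each i in [0,4]:
  i=0: ✗ (fails at j=1)
  i=1: ✗ (fails at j=1)
  i=2: ✗ (fails at j=2)
  i=3: ✓ (all of [3,5])
  i=4: ✗ (fails at j=6)

3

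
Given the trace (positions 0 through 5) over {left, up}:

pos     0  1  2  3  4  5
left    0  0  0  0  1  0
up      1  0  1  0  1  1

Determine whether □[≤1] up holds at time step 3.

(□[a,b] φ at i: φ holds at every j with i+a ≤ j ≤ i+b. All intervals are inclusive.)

No

Check up at every j in [3,4]:
  j=3: false
  j=4: true
Fails at j=3 → formula fails.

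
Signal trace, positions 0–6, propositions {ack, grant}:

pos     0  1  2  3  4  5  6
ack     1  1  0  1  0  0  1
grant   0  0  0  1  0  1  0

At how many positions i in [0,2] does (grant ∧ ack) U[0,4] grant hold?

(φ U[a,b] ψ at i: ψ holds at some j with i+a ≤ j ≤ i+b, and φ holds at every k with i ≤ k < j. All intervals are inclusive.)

0

Evaluate at each i in [0,2]:
  i=0: ✗ (lhs fails at k=0 before rhs at j=3)
  i=1: ✗ (lhs fails at k=1 before rhs at j=3)
  i=2: ✗ (lhs fails at k=2 before rhs at j=3)
Positions where it holds: {} → 0.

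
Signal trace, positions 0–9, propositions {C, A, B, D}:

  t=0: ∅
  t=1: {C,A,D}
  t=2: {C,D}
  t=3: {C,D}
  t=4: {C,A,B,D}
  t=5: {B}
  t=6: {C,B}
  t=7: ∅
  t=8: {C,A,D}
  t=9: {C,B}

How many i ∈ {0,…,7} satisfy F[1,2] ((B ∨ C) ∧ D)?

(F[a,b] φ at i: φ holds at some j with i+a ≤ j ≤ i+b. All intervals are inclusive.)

Evaluate at each i in [0,7]:
  i=0: ✓ (witness j=1)
  i=1: ✓ (witness j=2)
  i=2: ✓ (witness j=3)
  i=3: ✓ (witness j=4)
  i=4: ✗ (none in [5,6])
  i=5: ✗ (none in [6,7])
  i=6: ✓ (witness j=8)
  i=7: ✓ (witness j=8)
Positions where it holds: {0, 1, 2, 3, 6, 7} → 6.

6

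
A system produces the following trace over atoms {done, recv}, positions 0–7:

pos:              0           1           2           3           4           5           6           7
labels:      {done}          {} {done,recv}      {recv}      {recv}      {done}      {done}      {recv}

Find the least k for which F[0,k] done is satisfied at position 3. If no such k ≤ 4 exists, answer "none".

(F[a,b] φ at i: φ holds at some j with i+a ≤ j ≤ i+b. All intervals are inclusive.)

Scan j = 3,4,… for done:
  j=3: fails
  j=4: fails
  j=5: holds
First hit at j=5, so smallest k = 5-3 = 2.

2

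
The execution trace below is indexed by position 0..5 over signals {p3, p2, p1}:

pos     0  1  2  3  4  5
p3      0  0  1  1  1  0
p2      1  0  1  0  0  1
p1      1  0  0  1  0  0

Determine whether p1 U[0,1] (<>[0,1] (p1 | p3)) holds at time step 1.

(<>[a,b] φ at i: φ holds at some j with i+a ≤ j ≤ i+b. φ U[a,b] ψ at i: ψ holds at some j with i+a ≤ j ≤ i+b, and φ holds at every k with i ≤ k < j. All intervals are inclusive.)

Holds

Need some j in [1,2] with <>[0,1] (p1 | p3), and p1 at every k in [1,j-1].
  j=1: <>[0,1] (p1 | p3) holds; no prefix to check → satisfied.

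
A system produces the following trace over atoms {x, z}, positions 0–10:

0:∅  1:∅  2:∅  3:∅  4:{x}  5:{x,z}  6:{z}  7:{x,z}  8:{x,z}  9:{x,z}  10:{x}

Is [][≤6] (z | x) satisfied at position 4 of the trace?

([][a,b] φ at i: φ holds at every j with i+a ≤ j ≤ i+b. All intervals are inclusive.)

True

Check (z | x) at every j in [4,10]:
  j=4: true
  j=5: true
  j=6: true
  j=7: true
  j=8: true
  j=9: true
  j=10: true
All positions satisfy it → formula holds.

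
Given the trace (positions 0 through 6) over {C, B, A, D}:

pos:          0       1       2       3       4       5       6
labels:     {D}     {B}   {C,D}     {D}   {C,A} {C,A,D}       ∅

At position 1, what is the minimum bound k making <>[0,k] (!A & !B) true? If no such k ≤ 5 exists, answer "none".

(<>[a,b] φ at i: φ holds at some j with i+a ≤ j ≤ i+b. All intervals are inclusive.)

Scan j = 1,2,… for (!A & !B):
  j=1: fails
  j=2: holds
First hit at j=2, so smallest k = 2-1 = 1.

1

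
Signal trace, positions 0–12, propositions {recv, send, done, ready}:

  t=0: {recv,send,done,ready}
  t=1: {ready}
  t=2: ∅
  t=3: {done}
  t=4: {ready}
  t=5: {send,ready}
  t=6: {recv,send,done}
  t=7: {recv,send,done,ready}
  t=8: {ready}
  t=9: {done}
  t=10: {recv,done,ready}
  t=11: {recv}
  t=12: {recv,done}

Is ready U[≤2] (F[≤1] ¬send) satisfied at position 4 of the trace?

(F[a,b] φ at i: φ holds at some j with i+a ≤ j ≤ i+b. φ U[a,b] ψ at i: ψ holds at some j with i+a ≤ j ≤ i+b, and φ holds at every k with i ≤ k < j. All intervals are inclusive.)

Need some j in [4,6] with F[≤1] ¬send, and ready at every k in [4,j-1].
  j=4: F[≤1] ¬send holds; no prefix to check → satisfied.

Yes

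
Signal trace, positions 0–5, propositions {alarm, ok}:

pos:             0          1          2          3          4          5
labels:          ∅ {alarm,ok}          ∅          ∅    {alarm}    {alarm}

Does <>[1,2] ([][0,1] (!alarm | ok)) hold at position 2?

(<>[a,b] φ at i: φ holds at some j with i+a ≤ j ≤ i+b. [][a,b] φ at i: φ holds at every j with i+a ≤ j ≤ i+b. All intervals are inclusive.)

Check [][0,1] (!alarm | ok) at each j in [3,4]:
  j=3: fails at 4
  j=4: fails at 4
No position in the window satisfies it → formula fails.

False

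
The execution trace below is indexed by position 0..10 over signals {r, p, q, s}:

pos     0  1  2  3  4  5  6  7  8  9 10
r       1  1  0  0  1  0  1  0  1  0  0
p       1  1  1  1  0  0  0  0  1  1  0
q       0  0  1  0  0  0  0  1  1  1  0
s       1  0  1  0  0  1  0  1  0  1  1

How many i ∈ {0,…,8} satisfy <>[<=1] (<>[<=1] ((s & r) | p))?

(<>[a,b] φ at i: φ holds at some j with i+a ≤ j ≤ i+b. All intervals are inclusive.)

Evaluate at each i in [0,8]:
  i=0: ✓ (witness j=0)
  i=1: ✓ (witness j=1)
  i=2: ✓ (witness j=2)
  i=3: ✓ (witness j=3)
  i=4: ✗ (none in [4,5])
  i=5: ✗ (none in [5,6])
  i=6: ✓ (witness j=7)
  i=7: ✓ (witness j=7)
  i=8: ✓ (witness j=8)
Positions where it holds: {0, 1, 2, 3, 6, 7, 8} → 7.

7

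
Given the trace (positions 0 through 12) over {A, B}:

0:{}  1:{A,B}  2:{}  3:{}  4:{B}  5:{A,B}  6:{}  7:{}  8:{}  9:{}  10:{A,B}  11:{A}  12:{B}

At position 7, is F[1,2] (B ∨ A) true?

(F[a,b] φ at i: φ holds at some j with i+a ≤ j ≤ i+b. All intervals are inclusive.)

No

Check (B ∨ A) at each j in [8,9]:
  j=8: false
  j=9: false
No position in the window satisfies it → formula fails.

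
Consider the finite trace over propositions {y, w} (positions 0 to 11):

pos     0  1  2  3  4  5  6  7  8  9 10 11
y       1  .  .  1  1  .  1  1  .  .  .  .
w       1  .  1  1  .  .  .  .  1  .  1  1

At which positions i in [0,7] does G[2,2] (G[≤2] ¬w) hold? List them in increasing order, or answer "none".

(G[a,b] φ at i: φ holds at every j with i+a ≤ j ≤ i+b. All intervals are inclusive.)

Evaluate at each i in [0,7]:
  i=0: ✗ (fails at j=2)
  i=1: ✗ (fails at j=3)
  i=2: ✓ (all of [4,4])
  i=3: ✓ (all of [5,5])
  i=4: ✗ (fails at j=6)
  i=5: ✗ (fails at j=7)
  i=6: ✗ (fails at j=8)
  i=7: ✗ (fails at j=9)

2, 3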